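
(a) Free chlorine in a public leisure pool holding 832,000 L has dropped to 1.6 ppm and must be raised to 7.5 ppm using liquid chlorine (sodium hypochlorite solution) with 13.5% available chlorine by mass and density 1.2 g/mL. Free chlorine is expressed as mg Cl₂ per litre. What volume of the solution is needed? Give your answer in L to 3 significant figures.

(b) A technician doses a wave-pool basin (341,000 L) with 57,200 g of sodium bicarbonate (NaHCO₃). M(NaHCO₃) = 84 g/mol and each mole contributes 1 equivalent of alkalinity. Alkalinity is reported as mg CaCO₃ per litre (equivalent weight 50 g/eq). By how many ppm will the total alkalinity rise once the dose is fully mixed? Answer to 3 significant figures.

(a) Chlorine deficit: 7.5 − 1.6 = 5.9 ppm = 5.9 mg/L as Cl₂.
(a) Cl₂ equivalent needed: 5.9 mg/L × 832,000 L = 4,909,000 mg = 4909 g.
(a) Product at 13.5% available chlorine: 4909 / 0.135 = 36,360 g.
(a) Volume at density 1.2 g/mL: 36,360 g ÷ 1.2 g/mL = 30,300 mL.

(b) Moles of NaHCO₃: 57,200 g ÷ 84 g/mol = 681 mol → 681 eq of alkalinity.
(b) As CaCO₃: 681 eq × 50 g/eq = 34,050 g.
(b) Rise: 34,050 g / 341,000 L × 1000 = 99.85 mg/L.

(a) 30.3 L; (b) 99.8 ppm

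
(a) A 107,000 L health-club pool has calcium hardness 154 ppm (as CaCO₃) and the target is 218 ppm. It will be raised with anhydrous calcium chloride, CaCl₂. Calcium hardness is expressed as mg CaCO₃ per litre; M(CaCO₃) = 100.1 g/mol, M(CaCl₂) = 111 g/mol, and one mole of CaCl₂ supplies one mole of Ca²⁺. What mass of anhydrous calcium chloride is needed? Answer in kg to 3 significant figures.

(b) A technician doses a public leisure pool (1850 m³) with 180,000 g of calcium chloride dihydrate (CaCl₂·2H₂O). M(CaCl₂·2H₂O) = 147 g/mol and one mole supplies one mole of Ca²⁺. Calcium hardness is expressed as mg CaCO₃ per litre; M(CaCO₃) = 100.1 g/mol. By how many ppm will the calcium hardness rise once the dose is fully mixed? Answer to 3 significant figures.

(a) 7.59 kg; (b) 66.3 ppm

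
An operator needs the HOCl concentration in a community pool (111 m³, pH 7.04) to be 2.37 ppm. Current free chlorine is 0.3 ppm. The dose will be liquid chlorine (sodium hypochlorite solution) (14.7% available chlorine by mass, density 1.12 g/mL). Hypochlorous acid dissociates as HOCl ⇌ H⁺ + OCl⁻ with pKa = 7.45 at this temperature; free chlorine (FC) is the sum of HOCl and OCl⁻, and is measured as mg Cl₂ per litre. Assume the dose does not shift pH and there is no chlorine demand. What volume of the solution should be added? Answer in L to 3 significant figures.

Volume: 111 m³ = 111,000 L.
[OCl⁻]/[HOCl] = 10^(pH − pKa) = 10^(7.04 − 7.45) = 0.389; fraction as HOCl = 1/(1 + 0.389) = 0.7199.
Free chlorine required for 2.37 ppm HOCl: 2.37 / 0.7199 = 3.292 ppm.
FC to add: 3.292 − 0.3 = 2.992 mg/L as Cl₂.
Cl₂ equivalent: 2.992 mg/L × 111,000 L = 332.1 g.
Product at 14.7% available Cl: 332.1 / 0.147 = 2259 g.
Volume: 2259 g ÷ 1.12 g/mL = 2017 mL.

2.02 L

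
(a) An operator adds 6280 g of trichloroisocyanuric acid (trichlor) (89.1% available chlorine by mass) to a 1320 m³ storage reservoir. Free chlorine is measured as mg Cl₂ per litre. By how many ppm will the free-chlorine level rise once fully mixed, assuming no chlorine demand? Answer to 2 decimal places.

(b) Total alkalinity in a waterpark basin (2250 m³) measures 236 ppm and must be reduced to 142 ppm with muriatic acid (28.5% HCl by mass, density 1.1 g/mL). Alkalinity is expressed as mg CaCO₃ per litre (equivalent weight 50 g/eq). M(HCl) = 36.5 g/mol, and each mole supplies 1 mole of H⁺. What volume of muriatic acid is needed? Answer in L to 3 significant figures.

(a) 4.24 ppm; (b) 492 L

(a) Volume: 1320 m³ = 1,320,000 L.
(a) Available chlorine delivered: 6280 g × 0.891 = 5595 g as Cl₂.
(a) Concentration rise: 5595 g / 1,320,000 L = 4.239 mg/L = 4.24 ppm.

(b) Volume: 2250 m³ = 2,250,000 L.
(b) Alkalinity to neutralize: (236 − 142) = 94 mg/L as CaCO₃ × 2,250,000 L = 211,500 g as CaCO₃.
(b) Equivalents of H⁺ required: 211,500 ÷ 50 g/eq = 4230 eq = 4230 mol HCl.
(b) Mass of HCl: 4230 × 36.5 = 154,400 g.
(b) Mass of 28.5% solution: 154,400 / 0.285 = 541,700 g.
(b) Volume: 541,700 g ÷ 1.1 g/mL = 492,500 mL.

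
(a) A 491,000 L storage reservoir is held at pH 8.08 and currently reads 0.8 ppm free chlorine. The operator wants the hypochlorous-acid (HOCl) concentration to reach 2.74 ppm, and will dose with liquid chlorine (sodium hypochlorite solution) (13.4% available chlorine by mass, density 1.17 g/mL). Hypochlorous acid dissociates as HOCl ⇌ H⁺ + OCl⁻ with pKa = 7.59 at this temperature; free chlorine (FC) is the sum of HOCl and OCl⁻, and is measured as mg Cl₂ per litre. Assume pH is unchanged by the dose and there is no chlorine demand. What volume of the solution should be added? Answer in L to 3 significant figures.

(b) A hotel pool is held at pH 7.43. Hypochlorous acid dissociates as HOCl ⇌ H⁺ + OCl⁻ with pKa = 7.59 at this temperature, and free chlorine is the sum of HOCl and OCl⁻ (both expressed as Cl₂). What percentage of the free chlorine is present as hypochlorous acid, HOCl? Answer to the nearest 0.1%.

(a) [OCl⁻]/[HOCl] = 10^(pH − pKa) = 10^(8.08 − 7.59) = 3.09; fraction as HOCl = 1/(1 + 3.09) = 0.2445.
(a) Free chlorine required for 2.74 ppm HOCl: 2.74 / 0.2445 = 11.21 ppm.
(a) FC to add: 11.21 − 0.8 = 10.41 mg/L as Cl₂.
(a) Cl₂ equivalent: 10.41 mg/L × 491,000 L = 5110 g.
(a) Product at 13.4% available Cl: 5110 / 0.134 = 38,130 g.
(a) Volume: 38,130 g ÷ 1.17 g/mL = 32,590 mL.

(b) [OCl⁻]/[HOCl] = 10^(pH − pKa) = 10^(7.43 − 7.59) = 10^-0.16 = 0.6918.
(b) Fraction as HOCl = 1 / (1 + 0.6918) = 0.5911.

(a) 32.6 L; (b) 59.1%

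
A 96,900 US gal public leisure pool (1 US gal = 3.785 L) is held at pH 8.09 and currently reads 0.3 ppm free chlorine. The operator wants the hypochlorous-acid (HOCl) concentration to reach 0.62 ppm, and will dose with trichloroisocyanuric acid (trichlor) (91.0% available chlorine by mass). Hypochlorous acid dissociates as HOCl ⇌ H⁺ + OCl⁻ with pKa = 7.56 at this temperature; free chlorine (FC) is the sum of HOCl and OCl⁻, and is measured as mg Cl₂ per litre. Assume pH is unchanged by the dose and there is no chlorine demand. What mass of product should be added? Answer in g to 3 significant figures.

976 g

Volume: 96,900 US gal × 3.785 L/gal = 366,766 L.
[OCl⁻]/[HOCl] = 10^(pH − pKa) = 10^(8.09 − 7.56) = 3.388; fraction as HOCl = 1/(1 + 3.388) = 0.2279.
Free chlorine required for 0.62 ppm HOCl: 0.62 / 0.2279 = 2.721 ppm.
FC to add: 2.721 − 0.3 = 2.421 mg/L as Cl₂.
Cl₂ equivalent: 2.421 mg/L × 366,766 L = 887.9 g.
Product at 91.0% available Cl: 887.9 / 0.91 = 975.7 g.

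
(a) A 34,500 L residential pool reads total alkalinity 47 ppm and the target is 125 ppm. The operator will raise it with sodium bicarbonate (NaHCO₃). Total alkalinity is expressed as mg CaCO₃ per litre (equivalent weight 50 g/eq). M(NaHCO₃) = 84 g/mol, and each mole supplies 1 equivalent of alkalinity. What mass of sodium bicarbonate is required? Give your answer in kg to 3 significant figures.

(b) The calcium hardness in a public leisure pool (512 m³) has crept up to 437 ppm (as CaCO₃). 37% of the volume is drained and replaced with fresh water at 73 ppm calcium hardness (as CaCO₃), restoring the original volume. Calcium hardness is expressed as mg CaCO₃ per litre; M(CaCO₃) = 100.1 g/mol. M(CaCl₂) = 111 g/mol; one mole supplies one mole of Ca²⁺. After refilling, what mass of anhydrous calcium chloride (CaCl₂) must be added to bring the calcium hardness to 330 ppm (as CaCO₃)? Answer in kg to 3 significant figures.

(a) 4.52 kg; (b) 15.7 kg

(a) Alkalinity to add: (125 − 47) = 78 mg/L as CaCO₃ × 34,500 L = 2691 g as CaCO₃.
(a) Equivalents: 2691 g ÷ 50 g/eq = 53.82 eq.
(a) NaHCO₃ supplies 1 eq per mole → 53.82 mol.
(a) Mass: 53.82 mol × 84 g/mol = 4521 g.

(b) Volume: 512 m³ = 512,000 L.
(b) After draining 37% and refilling: 437 × 0.63 + 73 × 0.37 = 302.32 ppm.
(b) Deficit to target: 330 − 302.32 = 27.68 mg/L.
(b) As CaCO₃: 27.68 mg/L × 512,000 L = 14,170 g; ÷ 100.1 = 141.6 mol Ca²⁺.
(b) Mass: 141.6 × 111 = 15,720 g.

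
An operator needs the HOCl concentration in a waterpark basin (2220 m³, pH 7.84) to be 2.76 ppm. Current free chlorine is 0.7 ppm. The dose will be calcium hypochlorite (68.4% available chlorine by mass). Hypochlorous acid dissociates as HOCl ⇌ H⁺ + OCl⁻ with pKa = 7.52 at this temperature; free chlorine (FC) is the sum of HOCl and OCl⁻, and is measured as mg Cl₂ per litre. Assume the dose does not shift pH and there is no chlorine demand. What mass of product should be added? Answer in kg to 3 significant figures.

25.4 kg

Volume: 2220 m³ = 2,220,000 L.
[OCl⁻]/[HOCl] = 10^(pH − pKa) = 10^(7.84 − 7.52) = 2.089; fraction as HOCl = 1/(1 + 2.089) = 0.3237.
Free chlorine required for 2.76 ppm HOCl: 2.76 / 0.3237 = 8.526 ppm.
FC to add: 8.526 − 0.7 = 7.826 mg/L as Cl₂.
Cl₂ equivalent: 7.826 mg/L × 2,220,000 L = 17,370 g.
Product at 68.4% available Cl: 17,370 / 0.684 = 25,400 g.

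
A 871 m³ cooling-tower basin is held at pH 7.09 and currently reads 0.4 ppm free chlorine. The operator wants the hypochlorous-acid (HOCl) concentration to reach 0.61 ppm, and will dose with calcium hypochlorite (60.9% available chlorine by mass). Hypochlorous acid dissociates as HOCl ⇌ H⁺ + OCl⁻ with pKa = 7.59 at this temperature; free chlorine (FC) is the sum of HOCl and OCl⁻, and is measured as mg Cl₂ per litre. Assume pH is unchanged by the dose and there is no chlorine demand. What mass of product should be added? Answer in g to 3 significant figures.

576 g

Volume: 871 m³ = 871,000 L.
[OCl⁻]/[HOCl] = 10^(pH − pKa) = 10^(7.09 − 7.59) = 0.3162; fraction as HOCl = 1/(1 + 0.3162) = 0.7597.
Free chlorine required for 0.61 ppm HOCl: 0.61 / 0.7597 = 0.8029 ppm.
FC to add: 0.8029 − 0.4 = 0.4029 mg/L as Cl₂.
Cl₂ equivalent: 0.4029 mg/L × 871,000 L = 350.9 g.
Product at 60.9% available Cl: 350.9 / 0.609 = 576.2 g.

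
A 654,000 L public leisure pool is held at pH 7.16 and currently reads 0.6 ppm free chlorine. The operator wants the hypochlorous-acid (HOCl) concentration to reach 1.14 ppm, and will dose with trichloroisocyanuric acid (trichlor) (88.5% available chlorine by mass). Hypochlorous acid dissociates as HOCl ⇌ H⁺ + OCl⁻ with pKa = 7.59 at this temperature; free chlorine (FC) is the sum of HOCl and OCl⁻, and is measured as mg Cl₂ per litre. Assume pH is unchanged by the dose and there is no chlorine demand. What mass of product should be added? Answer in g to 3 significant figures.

[OCl⁻]/[HOCl] = 10^(pH − pKa) = 10^(7.16 − 7.59) = 0.3715; fraction as HOCl = 1/(1 + 0.3715) = 0.7291.
Free chlorine required for 1.14 ppm HOCl: 1.14 / 0.7291 = 1.564 ppm.
FC to add: 1.564 − 0.6 = 0.9636 mg/L as Cl₂.
Cl₂ equivalent: 0.9636 mg/L × 654,000 L = 630.2 g.
Product at 88.5% available Cl: 630.2 / 0.885 = 712 g.

712 g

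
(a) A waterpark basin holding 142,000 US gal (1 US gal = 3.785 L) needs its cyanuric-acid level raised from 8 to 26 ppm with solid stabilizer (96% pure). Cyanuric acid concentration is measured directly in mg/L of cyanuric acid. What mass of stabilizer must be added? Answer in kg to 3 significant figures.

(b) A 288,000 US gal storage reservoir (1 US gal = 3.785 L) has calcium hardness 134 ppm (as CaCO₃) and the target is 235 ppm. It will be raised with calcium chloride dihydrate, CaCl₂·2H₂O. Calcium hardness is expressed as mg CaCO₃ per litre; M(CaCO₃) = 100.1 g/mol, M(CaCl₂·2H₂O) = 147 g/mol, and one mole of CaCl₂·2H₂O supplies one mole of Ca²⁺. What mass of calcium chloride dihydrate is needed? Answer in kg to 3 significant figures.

(a) 10.1 kg; (b) 162 kg

(a) Volume: 142,000 US gal × 3.785 L/gal = 537,470 L.
(a) CYA to add: (26 − 8) = 18 mg/L × 537,470 L = 9674 g cyanuric acid.
(a) At 96% purity: 9674 / 0.96 = 10,080 g product.

(b) Volume: 288,000 US gal × 3.785 L/gal = 1,090,080 L.
(b) Hardness to add: (235 − 134) = 101 mg/L as CaCO₃ × 1,090,080 L = 110,100 g as CaCO₃.
(b) Moles of Ca²⁺ (1 mol Ca²⁺ ≡ 1 mol CaCO₃): 110,100 / 100.1 g/mol = 1100 mol.
(b) Mass of CaCl₂·2H₂O: 1100 × 147 = 161,700 g.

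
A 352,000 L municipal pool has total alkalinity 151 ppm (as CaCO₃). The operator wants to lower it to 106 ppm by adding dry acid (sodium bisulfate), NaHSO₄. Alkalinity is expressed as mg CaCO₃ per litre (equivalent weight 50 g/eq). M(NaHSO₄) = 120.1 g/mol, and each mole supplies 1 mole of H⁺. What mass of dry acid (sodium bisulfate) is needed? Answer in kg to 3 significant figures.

Alkalinity to neutralize: (151 − 106) = 45 mg/L as CaCO₃ × 352,000 L = 15,840 g as CaCO₃.
Equivalents of H⁺ required: 15,840 ÷ 50 g/eq = 316.8 eq = 316.8 mol NaHSO₄.
Mass of NaHSO₄: 316.8 × 120.1 = 38,050 g.

38.0 kg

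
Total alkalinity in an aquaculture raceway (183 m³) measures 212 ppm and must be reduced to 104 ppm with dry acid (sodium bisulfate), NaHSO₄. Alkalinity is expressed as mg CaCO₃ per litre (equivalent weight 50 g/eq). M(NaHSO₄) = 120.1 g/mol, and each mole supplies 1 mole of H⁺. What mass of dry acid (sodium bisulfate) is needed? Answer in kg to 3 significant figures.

47.5 kg

Volume: 183 m³ = 183,000 L.
Alkalinity to neutralize: (212 − 104) = 108 mg/L as CaCO₃ × 183,000 L = 19,760 g as CaCO₃.
Equivalents of H⁺ required: 19,760 ÷ 50 g/eq = 395.3 eq = 395.3 mol NaHSO₄.
Mass of NaHSO₄: 395.3 × 120.1 = 47,470 g.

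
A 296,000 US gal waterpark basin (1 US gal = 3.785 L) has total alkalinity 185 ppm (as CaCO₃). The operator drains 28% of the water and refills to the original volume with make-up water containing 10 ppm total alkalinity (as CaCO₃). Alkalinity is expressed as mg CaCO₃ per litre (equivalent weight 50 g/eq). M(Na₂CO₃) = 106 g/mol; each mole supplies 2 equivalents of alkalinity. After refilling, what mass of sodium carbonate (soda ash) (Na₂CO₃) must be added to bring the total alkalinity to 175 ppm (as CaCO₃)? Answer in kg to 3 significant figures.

46.3 kg

Volume: 296,000 US gal × 3.785 L/gal = 1,120,360 L.
After draining 28% and refilling: 185 × 0.72 + 10 × 0.28 = 136 ppm.
Deficit to target: 175 − 136 = 39 mg/L.
As CaCO₃: 39 mg/L × 1,120,360 L = 43,690 g; ÷ 50 g/eq ÷ 2 = 436.9 mol Na₂CO₃.
Mass: 436.9 × 106 = 46,320 g.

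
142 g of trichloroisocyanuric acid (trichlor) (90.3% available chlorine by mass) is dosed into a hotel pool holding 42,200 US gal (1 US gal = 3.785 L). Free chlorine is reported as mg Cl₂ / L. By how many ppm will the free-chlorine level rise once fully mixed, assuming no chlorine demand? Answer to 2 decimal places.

Volume: 42,200 US gal × 3.785 L/gal = 159,727 L.
Available chlorine delivered: 142 g × 0.903 = 128.2 g as Cl₂.
Concentration rise: 128.2 g / 159,727 L = 0.8028 mg/L = 0.80 ppm.

0.80 ppm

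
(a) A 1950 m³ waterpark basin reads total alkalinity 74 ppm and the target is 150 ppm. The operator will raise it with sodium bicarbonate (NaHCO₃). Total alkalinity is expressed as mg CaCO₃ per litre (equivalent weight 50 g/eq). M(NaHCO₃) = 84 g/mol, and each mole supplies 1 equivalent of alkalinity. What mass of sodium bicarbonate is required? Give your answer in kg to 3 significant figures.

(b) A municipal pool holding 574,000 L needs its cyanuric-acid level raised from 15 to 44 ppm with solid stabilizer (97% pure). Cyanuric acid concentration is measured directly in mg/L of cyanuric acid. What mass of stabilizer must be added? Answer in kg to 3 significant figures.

(a) 249 kg; (b) 17.2 kg

(a) Volume: 1950 m³ = 1,950,000 L.
(a) Alkalinity to add: (150 − 74) = 76 mg/L as CaCO₃ × 1,950,000 L = 148,200 g as CaCO₃.
(a) Equivalents: 148,200 g ÷ 50 g/eq = 2964 eq.
(a) NaHCO₃ supplies 1 eq per mole → 2964 mol.
(a) Mass: 2964 mol × 84 g/mol = 249,000 g.

(b) CYA to add: (44 − 15) = 29 mg/L × 574,000 L = 16,650 g cyanuric acid.
(b) At 97% purity: 16,650 / 0.97 = 17,160 g product.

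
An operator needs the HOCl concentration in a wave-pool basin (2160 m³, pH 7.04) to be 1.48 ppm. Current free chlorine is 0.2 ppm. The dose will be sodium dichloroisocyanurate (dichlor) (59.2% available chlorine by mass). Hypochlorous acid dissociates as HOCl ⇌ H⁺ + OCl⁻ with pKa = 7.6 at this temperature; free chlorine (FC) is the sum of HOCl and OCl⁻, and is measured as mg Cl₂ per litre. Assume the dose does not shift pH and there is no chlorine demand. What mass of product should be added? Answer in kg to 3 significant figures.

6.16 kg

Volume: 2160 m³ = 2,160,000 L.
[OCl⁻]/[HOCl] = 10^(pH − pKa) = 10^(7.04 − 7.6) = 0.2754; fraction as HOCl = 1/(1 + 0.2754) = 0.7841.
Free chlorine required for 1.48 ppm HOCl: 1.48 / 0.7841 = 1.888 ppm.
FC to add: 1.888 − 0.2 = 1.688 mg/L as Cl₂.
Cl₂ equivalent: 1.688 mg/L × 2,160,000 L = 3645 g.
Product at 59.2% available Cl: 3645 / 0.592 = 6158 g.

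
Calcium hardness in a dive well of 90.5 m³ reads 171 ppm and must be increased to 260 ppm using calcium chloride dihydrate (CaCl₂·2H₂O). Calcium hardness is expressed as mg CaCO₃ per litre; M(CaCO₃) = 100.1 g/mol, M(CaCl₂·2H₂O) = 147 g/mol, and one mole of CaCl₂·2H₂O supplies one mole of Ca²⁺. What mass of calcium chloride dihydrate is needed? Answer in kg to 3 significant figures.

11.8 kg

Volume: 90.5 m³ = 90,500 L.
Hardness to add: (260 − 171) = 89 mg/L as CaCO₃ × 90,500 L = 8054 g as CaCO₃.
Moles of Ca²⁺ (1 mol Ca²⁺ ≡ 1 mol CaCO₃): 8054 / 100.1 g/mol = 80.46 mol.
Mass of CaCl₂·2H₂O: 80.46 × 147 = 11,830 g.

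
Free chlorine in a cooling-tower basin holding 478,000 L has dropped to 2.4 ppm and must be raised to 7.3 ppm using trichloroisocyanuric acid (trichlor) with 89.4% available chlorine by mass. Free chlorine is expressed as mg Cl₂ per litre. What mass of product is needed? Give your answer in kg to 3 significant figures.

2.62 kg

Chlorine deficit: 7.3 − 2.4 = 4.9 ppm = 4.9 mg/L as Cl₂.
Cl₂ equivalent needed: 4.9 mg/L × 478,000 L = 2,342,000 mg = 2342 g.
Product at 89.4% available chlorine: 2342 / 0.894 = 2620 g.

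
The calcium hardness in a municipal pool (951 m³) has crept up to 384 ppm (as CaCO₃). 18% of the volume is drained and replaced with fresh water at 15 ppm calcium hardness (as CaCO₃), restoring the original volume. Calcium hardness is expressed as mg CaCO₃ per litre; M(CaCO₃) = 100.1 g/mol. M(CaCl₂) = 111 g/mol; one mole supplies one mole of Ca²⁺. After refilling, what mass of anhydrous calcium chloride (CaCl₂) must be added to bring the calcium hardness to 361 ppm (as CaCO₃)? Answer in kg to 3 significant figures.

Volume: 951 m³ = 951,000 L.
After draining 18% and refilling: 384 × 0.82 + 15 × 0.18 = 317.58 ppm.
Deficit to target: 361 − 317.58 = 43.42 mg/L.
As CaCO₃: 43.42 mg/L × 951,000 L = 41,290 g; ÷ 100.1 = 412.5 mol Ca²⁺.
Mass: 412.5 × 111 = 45,790 g.

45.8 kg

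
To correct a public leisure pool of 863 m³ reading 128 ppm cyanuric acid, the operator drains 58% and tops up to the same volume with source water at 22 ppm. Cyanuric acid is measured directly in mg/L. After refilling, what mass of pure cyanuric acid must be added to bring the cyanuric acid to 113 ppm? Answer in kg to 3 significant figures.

Volume: 863 m³ = 863,000 L.
After draining 58% and refilling: 128 × 0.42 + 22 × 0.58 = 66.52 ppm.
Deficit to target: 113 − 66.52 = 46.48 mg/L.
Mass: 46.48 mg/L × 863,000 L = 40,110 g cyanuric acid.

40.1 kg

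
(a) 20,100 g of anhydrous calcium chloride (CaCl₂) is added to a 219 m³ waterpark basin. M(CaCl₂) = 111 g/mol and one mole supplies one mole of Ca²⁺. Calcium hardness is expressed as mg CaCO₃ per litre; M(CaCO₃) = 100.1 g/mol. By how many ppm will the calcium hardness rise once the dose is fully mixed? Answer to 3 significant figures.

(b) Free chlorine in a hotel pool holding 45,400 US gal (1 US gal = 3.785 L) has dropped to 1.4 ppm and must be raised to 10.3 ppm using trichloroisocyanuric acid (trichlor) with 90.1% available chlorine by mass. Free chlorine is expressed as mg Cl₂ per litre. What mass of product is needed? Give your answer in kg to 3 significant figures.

(a) Volume: 219 m³ = 219,000 L.
(a) Moles of Ca²⁺: 20,100 g ÷ 111 g/mol = 181.1 mol.
(a) As CaCO₃: 181.1 mol × 100.1 g/mol = 18,130 g.
(a) Rise: 18,130 g / 219,000 L × 1000 = 82.77 mg/L.

(b) Volume: 45,400 US gal × 3.785 L/gal = 171,839 L.
(b) Chlorine deficit: 10.3 − 1.4 = 8.9 ppm = 8.9 mg/L as Cl₂.
(b) Cl₂ equivalent needed: 8.9 mg/L × 171,839 L = 1,529,000 mg = 1529 g.
(b) Product at 90.1% available chlorine: 1529 / 0.901 = 1697 g.

(a) 82.8 ppm; (b) 1.70 kg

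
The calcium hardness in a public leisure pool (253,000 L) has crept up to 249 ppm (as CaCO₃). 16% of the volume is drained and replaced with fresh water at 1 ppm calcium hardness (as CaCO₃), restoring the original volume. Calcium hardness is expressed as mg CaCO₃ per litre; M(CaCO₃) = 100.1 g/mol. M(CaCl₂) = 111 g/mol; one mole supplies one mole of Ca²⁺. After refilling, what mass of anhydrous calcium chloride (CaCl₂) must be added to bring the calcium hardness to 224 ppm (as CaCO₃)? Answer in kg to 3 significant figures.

4.12 kg

After draining 16% and refilling: 249 × 0.84 + 1 × 0.16 = 209.32 ppm.
Deficit to target: 224 − 209.32 = 14.68 mg/L.
As CaCO₃: 14.68 mg/L × 253,000 L = 3714 g; ÷ 100.1 = 37.1 mol Ca²⁺.
Mass: 37.1 × 111 = 4118 g.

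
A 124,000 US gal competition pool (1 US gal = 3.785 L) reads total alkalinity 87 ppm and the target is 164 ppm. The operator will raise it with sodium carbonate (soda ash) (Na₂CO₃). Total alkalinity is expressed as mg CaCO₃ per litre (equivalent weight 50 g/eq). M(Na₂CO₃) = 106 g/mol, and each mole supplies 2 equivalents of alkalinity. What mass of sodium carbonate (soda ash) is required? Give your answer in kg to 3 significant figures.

Volume: 124,000 US gal × 3.785 L/gal = 469,340 L.
Alkalinity to add: (164 − 87) = 77 mg/L as CaCO₃ × 469,340 L = 36,140 g as CaCO₃.
Equivalents: 36,140 g ÷ 50 g/eq = 722.8 eq.
Each mole of Na₂CO₃ supplies 2 eq, so 722.8 / 2 = 361.4 mol.
Mass: 361.4 mol × 106 g/mol = 38,310 g.

38.3 kg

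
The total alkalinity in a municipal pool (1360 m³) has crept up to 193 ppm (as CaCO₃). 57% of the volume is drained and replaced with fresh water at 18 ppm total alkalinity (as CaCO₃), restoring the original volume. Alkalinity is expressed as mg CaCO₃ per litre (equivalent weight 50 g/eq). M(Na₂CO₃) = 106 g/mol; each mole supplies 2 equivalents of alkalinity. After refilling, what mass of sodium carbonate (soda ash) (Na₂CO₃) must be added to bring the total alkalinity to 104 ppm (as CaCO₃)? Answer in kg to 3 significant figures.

15.5 kg

Volume: 1360 m³ = 1,360,000 L.
After draining 57% and refilling: 193 × 0.43 + 18 × 0.57 = 93.25 ppm.
Deficit to target: 104 − 93.25 = 10.75 mg/L.
As CaCO₃: 10.75 mg/L × 1,360,000 L = 14,620 g; ÷ 50 g/eq ÷ 2 = 146.2 mol Na₂CO₃.
Mass: 146.2 × 106 = 15,500 g.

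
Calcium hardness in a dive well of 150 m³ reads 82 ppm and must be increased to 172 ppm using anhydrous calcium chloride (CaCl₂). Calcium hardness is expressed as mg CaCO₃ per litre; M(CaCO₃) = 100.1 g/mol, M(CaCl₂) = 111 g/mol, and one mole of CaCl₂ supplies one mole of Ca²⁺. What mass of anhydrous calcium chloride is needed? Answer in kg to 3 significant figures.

15.0 kg

Volume: 150 m³ = 150,000 L.
Hardness to add: (172 − 82) = 90 mg/L as CaCO₃ × 150,000 L = 13,500 g as CaCO₃.
Moles of Ca²⁺ (1 mol Ca²⁺ ≡ 1 mol CaCO₃): 13,500 / 100.1 g/mol = 134.9 mol.
Mass of CaCl₂: 134.9 × 111 = 14,970 g.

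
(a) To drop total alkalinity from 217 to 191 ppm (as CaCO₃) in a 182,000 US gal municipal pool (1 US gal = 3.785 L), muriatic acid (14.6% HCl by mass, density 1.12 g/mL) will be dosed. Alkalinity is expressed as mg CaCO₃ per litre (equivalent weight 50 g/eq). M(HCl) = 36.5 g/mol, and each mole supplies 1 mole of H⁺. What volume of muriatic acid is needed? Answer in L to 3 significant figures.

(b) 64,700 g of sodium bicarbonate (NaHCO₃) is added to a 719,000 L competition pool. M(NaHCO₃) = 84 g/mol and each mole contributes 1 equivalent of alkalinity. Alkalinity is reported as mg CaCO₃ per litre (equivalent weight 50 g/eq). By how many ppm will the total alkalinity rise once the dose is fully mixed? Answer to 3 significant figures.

(a) 80.0 L; (b) 53.6 ppm

(a) Volume: 182,000 US gal × 3.785 L/gal = 688,870 L.
(a) Alkalinity to neutralize: (217 − 191) = 26 mg/L as CaCO₃ × 688,870 L = 17,910 g as CaCO₃.
(a) Equivalents of H⁺ required: 17,910 ÷ 50 g/eq = 358.2 eq = 358.2 mol HCl.
(a) Mass of HCl: 358.2 × 36.5 = 13,070 g.
(a) Mass of 14.6% solution: 13,070 / 0.146 = 89,550 g.
(a) Volume: 89,550 g ÷ 1.12 g/mL = 79,960 mL.

(b) Moles of NaHCO₃: 64,700 g ÷ 84 g/mol = 770.2 mol → 770.2 eq of alkalinity.
(b) As CaCO₃: 770.2 eq × 50 g/eq = 38,510 g.
(b) Rise: 38,510 g / 719,000 L × 1000 = 53.56 mg/L.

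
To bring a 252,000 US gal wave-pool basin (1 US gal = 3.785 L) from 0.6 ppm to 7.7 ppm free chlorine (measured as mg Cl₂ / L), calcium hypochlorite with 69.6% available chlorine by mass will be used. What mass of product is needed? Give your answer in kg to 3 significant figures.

9.73 kg

Volume: 252,000 US gal × 3.785 L/gal = 953,820 L.
Chlorine deficit: 7.7 − 0.6 = 7.1 ppm = 7.1 mg/L as Cl₂.
Cl₂ equivalent needed: 7.1 mg/L × 953,820 L = 6,772,000 mg = 6772 g.
Product at 69.6% available chlorine: 6772 / 0.696 = 9730 g.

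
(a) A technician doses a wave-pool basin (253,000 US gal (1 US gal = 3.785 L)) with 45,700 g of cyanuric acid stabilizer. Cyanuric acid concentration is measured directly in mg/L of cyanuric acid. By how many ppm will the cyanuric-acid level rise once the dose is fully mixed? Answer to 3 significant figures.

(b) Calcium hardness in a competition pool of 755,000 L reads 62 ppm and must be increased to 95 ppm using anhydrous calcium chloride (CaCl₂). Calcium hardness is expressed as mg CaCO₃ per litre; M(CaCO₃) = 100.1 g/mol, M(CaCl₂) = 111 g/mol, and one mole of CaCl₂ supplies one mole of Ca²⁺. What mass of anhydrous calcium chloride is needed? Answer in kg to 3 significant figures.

(a) 47.7 ppm; (b) 27.6 kg

(a) Volume: 253,000 US gal × 3.785 L/gal = 957,605 L.
(a) Rise: 45,700 g / 957,605 L × 1000 = 47.72 mg/L.

(b) Hardness to add: (95 − 62) = 33 mg/L as CaCO₃ × 755,000 L = 24,920 g as CaCO₃.
(b) Moles of Ca²⁺ (1 mol Ca²⁺ ≡ 1 mol CaCO₃): 24,920 / 100.1 g/mol = 248.9 mol.
(b) Mass of CaCl₂: 248.9 × 111 = 27,630 g.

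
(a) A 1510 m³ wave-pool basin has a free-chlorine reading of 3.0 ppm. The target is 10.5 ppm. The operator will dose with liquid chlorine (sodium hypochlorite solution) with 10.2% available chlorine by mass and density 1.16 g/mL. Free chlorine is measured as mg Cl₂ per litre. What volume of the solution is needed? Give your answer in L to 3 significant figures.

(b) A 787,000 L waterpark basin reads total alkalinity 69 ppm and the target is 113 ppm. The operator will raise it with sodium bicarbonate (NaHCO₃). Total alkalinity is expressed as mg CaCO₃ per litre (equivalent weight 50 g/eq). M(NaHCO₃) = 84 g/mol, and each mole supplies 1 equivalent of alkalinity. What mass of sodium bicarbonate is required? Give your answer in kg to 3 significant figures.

(a) 95.7 L; (b) 58.2 kg

(a) Volume: 1510 m³ = 1,510,000 L.
(a) Chlorine deficit: 10.5 − 3.0 = 7.5 ppm = 7.5 mg/L as Cl₂.
(a) Cl₂ equivalent needed: 7.5 mg/L × 1,510,000 L = 11,320,000 mg = 11,320 g.
(a) Product at 10.2% available chlorine: 11,320 / 0.102 = 111,000 g.
(a) Volume at density 1.16 g/mL: 111,000 g ÷ 1.16 g/mL = 95,720 mL.

(b) Alkalinity to add: (113 − 69) = 44 mg/L as CaCO₃ × 787,000 L = 34,630 g as CaCO₃.
(b) Equivalents: 34,630 g ÷ 50 g/eq = 692.6 eq.
(b) NaHCO₃ supplies 1 eq per mole → 692.6 mol.
(b) Mass: 692.6 mol × 84 g/mol = 58,180 g.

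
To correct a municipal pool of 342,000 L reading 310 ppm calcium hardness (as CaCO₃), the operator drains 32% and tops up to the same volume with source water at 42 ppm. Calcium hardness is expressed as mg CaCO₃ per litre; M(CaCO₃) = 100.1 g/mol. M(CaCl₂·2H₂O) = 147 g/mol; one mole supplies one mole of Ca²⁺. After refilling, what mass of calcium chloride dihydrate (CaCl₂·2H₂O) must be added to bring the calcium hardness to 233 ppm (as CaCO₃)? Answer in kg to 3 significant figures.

4.40 kg

After draining 32% and refilling: 310 × 0.68 + 42 × 0.32 = 224.24 ppm.
Deficit to target: 233 − 224.24 = 8.76 mg/L.
As CaCO₃: 8.76 mg/L × 342,000 L = 2996 g; ÷ 100.1 = 29.93 mol Ca²⁺.
Mass: 29.93 × 147 = 4400 g.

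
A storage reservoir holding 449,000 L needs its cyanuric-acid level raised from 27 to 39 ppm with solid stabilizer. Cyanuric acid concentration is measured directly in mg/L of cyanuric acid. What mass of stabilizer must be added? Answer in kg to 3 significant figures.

CYA to add: (39 − 27) = 12 mg/L × 449,000 L = 5388 g cyanuric acid.

5.39 kg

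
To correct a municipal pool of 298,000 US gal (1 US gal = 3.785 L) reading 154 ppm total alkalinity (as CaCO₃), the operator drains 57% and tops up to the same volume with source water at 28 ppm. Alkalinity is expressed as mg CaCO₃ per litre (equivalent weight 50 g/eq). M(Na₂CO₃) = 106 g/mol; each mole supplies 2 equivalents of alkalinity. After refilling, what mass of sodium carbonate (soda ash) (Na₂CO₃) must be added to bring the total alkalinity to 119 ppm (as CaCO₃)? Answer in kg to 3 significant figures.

44.0 kg

Volume: 298,000 US gal × 3.785 L/gal = 1,127,930 L.
After draining 57% and refilling: 154 × 0.43 + 28 × 0.57 = 82.18 ppm.
Deficit to target: 119 − 82.18 = 36.82 mg/L.
As CaCO₃: 36.82 mg/L × 1,127,930 L = 41,530 g; ÷ 50 g/eq ÷ 2 = 415.3 mol Na₂CO₃.
Mass: 415.3 × 106 = 44,020 g.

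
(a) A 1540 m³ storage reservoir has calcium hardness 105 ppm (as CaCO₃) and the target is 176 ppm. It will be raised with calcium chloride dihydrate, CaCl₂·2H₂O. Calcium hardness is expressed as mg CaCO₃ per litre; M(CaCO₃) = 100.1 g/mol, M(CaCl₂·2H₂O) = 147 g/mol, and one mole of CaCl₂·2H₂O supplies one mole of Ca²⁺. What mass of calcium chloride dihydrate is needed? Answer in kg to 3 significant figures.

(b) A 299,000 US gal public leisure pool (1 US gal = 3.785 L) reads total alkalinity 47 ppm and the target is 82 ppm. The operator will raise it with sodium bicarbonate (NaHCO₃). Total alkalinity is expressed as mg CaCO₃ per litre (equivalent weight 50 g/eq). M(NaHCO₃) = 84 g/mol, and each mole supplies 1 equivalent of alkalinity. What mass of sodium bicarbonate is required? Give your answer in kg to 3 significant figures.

(a) Volume: 1540 m³ = 1,540,000 L.
(a) Hardness to add: (176 − 105) = 71 mg/L as CaCO₃ × 1,540,000 L = 109,300 g as CaCO₃.
(a) Moles of Ca²⁺ (1 mol Ca²⁺ ≡ 1 mol CaCO₃): 109,300 / 100.1 g/mol = 1092 mol.
(a) Mass of CaCl₂·2H₂O: 1092 × 147 = 160,600 g.

(b) Volume: 299,000 US gal × 3.785 L/gal = 1,131,715 L.
(b) Alkalinity to add: (82 − 47) = 35 mg/L as CaCO₃ × 1,131,715 L = 39,610 g as CaCO₃.
(b) Equivalents: 39,610 g ÷ 50 g/eq = 792.2 eq.
(b) NaHCO₃ supplies 1 eq per mole → 792.2 mol.
(b) Mass: 792.2 mol × 84 g/mol = 66,540 g.

(a) 161 kg; (b) 66.5 kg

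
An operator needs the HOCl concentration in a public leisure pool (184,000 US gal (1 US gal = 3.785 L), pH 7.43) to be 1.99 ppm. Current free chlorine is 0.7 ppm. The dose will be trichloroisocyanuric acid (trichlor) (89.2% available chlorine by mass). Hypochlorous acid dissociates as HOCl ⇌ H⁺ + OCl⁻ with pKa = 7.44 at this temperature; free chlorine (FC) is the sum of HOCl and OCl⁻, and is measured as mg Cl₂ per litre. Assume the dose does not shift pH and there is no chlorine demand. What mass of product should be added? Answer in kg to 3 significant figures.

Volume: 184,000 US gal × 3.785 L/gal = 696,440 L.
[OCl⁻]/[HOCl] = 10^(pH − pKa) = 10^(7.43 − 7.44) = 0.9772; fraction as HOCl = 1/(1 + 0.9772) = 0.5058.
Free chlorine required for 1.99 ppm HOCl: 1.99 / 0.5058 = 3.935 ppm.
FC to add: 3.935 − 0.7 = 3.235 mg/L as Cl₂.
Cl₂ equivalent: 3.235 mg/L × 696,440 L = 2253 g.
Product at 89.2% available Cl: 2253 / 0.892 = 2526 g.

2.53 kg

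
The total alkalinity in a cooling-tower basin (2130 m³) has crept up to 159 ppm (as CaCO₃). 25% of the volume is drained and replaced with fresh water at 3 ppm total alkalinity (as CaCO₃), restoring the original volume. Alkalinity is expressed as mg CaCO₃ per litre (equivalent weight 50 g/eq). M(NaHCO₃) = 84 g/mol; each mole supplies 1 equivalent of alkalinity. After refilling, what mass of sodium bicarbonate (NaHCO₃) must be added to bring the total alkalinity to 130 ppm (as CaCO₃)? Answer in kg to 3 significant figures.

35.8 kg

Volume: 2130 m³ = 2,130,000 L.
After draining 25% and refilling: 159 × 0.75 + 3 × 0.25 = 120 ppm.
Deficit to target: 130 − 120 = 10 mg/L.
As CaCO₃: 10 mg/L × 2,130,000 L = 21,300 g; ÷ 50 g/eq ÷ 1 = 426 mol NaHCO₃.
Mass: 426 × 84 = 35,780 g.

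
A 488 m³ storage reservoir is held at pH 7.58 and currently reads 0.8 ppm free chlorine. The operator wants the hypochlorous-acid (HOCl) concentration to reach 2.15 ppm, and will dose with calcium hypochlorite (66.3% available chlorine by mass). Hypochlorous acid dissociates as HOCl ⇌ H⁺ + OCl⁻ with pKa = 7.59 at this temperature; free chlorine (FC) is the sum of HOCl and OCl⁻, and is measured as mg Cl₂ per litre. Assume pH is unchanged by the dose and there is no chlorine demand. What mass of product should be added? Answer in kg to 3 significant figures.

Volume: 488 m³ = 488,000 L.
[OCl⁻]/[HOCl] = 10^(pH − pKa) = 10^(7.58 − 7.59) = 0.9772; fraction as HOCl = 1/(1 + 0.9772) = 0.5058.
Free chlorine required for 2.15 ppm HOCl: 2.15 / 0.5058 = 4.251 ppm.
FC to add: 4.251 − 0.8 = 3.451 mg/L as Cl₂.
Cl₂ equivalent: 3.451 mg/L × 488,000 L = 1684 g.
Product at 66.3% available Cl: 1684 / 0.663 = 2540 g.

2.54 kg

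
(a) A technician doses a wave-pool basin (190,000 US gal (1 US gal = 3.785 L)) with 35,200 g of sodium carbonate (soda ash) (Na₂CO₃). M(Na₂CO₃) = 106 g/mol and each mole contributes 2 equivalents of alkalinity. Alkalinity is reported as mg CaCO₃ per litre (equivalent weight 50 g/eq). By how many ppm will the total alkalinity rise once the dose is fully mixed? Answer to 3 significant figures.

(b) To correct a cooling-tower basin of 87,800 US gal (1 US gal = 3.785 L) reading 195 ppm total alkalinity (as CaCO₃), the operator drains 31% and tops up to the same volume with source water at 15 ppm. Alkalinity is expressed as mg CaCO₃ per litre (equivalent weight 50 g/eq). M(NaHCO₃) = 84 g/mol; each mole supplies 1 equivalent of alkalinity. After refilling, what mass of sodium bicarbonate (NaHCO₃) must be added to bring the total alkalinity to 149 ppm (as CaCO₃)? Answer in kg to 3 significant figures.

(a) 46.2 ppm; (b) 5.47 kg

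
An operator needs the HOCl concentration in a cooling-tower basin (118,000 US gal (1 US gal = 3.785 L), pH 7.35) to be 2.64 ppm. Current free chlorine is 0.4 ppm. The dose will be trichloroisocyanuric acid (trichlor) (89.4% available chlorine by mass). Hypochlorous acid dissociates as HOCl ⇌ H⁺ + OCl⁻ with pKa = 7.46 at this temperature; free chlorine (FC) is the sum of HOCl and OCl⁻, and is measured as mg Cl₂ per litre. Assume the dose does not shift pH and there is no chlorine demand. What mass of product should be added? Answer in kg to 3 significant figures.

Volume: 118,000 US gal × 3.785 L/gal = 446,630 L.
[OCl⁻]/[HOCl] = 10^(pH − pKa) = 10^(7.35 − 7.46) = 0.7762; fraction as HOCl = 1/(1 + 0.7762) = 0.563.
Free chlorine required for 2.64 ppm HOCl: 2.64 / 0.563 = 4.689 ppm.
FC to add: 4.689 − 0.4 = 4.289 mg/L as Cl₂.
Cl₂ equivalent: 4.289 mg/L × 446,630 L = 1916 g.
Product at 89.4% available Cl: 1916 / 0.894 = 2143 g.

2.14 kg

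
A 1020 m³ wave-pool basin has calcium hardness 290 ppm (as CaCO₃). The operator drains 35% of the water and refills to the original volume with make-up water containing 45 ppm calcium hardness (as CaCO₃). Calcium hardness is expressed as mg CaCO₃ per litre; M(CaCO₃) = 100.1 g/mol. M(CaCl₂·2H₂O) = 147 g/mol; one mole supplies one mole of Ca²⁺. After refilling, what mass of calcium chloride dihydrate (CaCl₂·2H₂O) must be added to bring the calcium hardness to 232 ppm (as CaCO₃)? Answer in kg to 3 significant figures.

Volume: 1020 m³ = 1,020,000 L.
After draining 35% and refilling: 290 × 0.65 + 45 × 0.35 = 204.25 ppm.
Deficit to target: 232 − 204.25 = 27.75 mg/L.
As CaCO₃: 27.75 mg/L × 1,020,000 L = 28,300 g; ÷ 100.1 = 282.8 mol Ca²⁺.
Mass: 282.8 × 147 = 41,570 g.

41.6 kg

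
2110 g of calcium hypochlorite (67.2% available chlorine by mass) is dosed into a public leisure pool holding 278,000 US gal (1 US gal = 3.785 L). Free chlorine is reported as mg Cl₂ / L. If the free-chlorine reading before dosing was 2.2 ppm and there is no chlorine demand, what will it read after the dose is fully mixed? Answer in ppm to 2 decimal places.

Volume: 278,000 US gal × 3.785 L/gal = 1,052,230 L.
Available chlorine delivered: 2110 g × 0.672 = 1418 g as Cl₂.
Concentration rise: 1418 g / 1,052,230 L = 1.348 mg/L = 1.35 ppm.
Final FC: 2.2 + 1.35 = 3.55 ppm.

3.55 ppm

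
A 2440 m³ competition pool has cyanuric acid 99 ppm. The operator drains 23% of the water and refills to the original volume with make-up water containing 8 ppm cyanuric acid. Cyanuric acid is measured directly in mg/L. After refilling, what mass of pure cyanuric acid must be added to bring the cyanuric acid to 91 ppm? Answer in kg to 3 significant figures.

Volume: 2440 m³ = 2,440,000 L.
After draining 23% and refilling: 99 × 0.77 + 8 × 0.23 = 78.07 ppm.
Deficit to target: 91 − 78.07 = 12.93 mg/L.
Mass: 12.93 mg/L × 2,440,000 L = 31,550 g cyanuric acid.

31.5 kg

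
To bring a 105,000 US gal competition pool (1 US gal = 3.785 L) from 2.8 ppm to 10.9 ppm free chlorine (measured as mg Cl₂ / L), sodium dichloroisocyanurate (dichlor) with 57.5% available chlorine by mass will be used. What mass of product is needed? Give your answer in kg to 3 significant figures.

Volume: 105,000 US gal × 3.785 L/gal = 397,425 L.
Chlorine deficit: 10.9 − 2.8 = 8.1 ppm = 8.1 mg/L as Cl₂.
Cl₂ equivalent needed: 8.1 mg/L × 397,425 L = 3,219,000 mg = 3219 g.
Product at 57.5% available chlorine: 3219 / 0.575 = 5599 g.

5.60 kg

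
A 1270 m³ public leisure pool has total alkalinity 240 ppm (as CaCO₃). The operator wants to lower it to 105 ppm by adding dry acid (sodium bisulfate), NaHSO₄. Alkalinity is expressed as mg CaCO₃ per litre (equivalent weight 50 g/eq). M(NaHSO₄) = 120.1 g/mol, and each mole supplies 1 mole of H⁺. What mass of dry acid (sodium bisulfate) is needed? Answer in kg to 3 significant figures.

Volume: 1270 m³ = 1,270,000 L.
Alkalinity to neutralize: (240 − 105) = 135 mg/L as CaCO₃ × 1,270,000 L = 171,400 g as CaCO₃.
Equivalents of H⁺ required: 171,400 ÷ 50 g/eq = 3429 eq = 3429 mol NaHSO₄.
Mass of NaHSO₄: 3429 × 120.1 = 411,800 g.

412 kg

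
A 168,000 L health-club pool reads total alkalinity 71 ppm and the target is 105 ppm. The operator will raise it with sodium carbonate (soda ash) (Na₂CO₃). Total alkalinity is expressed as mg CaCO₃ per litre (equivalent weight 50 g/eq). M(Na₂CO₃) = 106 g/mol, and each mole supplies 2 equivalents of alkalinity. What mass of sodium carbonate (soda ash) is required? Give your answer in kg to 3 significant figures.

6.05 kg

Alkalinity to add: (105 − 71) = 34 mg/L as CaCO₃ × 168,000 L = 5712 g as CaCO₃.
Equivalents: 5712 g ÷ 50 g/eq = 114.2 eq.
Each mole of Na₂CO₃ supplies 2 eq, so 114.2 / 2 = 57.12 mol.
Mass: 57.12 mol × 106 g/mol = 6055 g.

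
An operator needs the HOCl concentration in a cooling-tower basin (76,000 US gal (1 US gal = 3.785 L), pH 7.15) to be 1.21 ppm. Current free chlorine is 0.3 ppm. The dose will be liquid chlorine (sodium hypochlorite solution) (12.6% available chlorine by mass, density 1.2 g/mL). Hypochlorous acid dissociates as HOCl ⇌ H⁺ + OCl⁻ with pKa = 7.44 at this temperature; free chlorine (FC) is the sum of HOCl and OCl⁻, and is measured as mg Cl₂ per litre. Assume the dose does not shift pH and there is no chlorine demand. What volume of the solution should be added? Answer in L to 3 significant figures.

2.91 L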